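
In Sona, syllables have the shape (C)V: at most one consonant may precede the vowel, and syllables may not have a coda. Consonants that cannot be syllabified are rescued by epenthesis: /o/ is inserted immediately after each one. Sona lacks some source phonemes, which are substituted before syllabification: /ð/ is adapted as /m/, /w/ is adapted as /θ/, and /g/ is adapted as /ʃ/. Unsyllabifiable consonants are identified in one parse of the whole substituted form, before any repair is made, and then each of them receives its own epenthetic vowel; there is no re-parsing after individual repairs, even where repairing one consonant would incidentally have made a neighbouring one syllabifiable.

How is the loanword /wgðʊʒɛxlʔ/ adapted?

θoʃomʊʒɛxoloʔo

Substitution: /w/ → /θ/, /g/ → /ʃ/, /ð/ → /m/, giving /θʃmʊʒɛxlʔ/.
Under (C)V, the unsyllabifiable consonants are /θ/, /ʃ/, /x/, /l/, /ʔ/ (no codas are permitted; onsets are limited to one consonant).
Inserting the epenthetic vowel yields /θ/ → /θo/, /ʃ/ → /ʃo/, /x/ → /xo/, /l/ → /lo/, /ʔ/ → /ʔo/.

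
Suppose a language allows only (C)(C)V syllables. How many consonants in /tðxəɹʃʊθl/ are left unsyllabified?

3

The consonants /t/, /θ/, /l/ cannot be parsed into a legal (C)(C)V syllable (no codas are permitted; onsets may contain at most 2 consonants).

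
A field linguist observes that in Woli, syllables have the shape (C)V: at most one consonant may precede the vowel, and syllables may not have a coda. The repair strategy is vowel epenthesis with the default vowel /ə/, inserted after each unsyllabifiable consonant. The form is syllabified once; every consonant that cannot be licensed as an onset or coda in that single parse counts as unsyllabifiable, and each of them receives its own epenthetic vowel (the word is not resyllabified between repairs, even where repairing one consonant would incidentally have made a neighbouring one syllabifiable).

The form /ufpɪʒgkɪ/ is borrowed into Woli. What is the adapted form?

The consonants /f/, /ʒ/, /g/ cannot be parsed into a legal (C)V syllable (no codas are permitted; onsets are limited to one consonant).
Inserting the epenthetic vowel yields /f/ → /fə/, /ʒ/ → /ʒə/, /g/ → /gə/.

ufəpɪʒəgəkɪ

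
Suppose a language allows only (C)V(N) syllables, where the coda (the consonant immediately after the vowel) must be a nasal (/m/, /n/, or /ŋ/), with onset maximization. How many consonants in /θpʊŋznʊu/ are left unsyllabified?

2

Syllabifying with onset maximization leaves /θ/, /z/ stranded (only a nasal (/m/, /n/, or /ŋ/) is licensed in coda position; onsets are limited to one consonant).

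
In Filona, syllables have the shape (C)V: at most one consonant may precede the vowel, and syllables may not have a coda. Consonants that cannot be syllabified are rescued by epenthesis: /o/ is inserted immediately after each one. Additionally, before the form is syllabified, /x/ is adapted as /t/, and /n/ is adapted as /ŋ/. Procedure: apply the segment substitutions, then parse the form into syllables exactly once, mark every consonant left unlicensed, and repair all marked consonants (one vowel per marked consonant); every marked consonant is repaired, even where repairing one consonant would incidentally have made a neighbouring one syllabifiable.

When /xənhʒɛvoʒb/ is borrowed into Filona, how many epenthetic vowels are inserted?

4

After substitution the input is /təŋhʒɛvoʒb/.
The unsyllabifiable consonants are /ŋ/, /h/, /ʒ/, /b/; each receives one epenthetic vowel.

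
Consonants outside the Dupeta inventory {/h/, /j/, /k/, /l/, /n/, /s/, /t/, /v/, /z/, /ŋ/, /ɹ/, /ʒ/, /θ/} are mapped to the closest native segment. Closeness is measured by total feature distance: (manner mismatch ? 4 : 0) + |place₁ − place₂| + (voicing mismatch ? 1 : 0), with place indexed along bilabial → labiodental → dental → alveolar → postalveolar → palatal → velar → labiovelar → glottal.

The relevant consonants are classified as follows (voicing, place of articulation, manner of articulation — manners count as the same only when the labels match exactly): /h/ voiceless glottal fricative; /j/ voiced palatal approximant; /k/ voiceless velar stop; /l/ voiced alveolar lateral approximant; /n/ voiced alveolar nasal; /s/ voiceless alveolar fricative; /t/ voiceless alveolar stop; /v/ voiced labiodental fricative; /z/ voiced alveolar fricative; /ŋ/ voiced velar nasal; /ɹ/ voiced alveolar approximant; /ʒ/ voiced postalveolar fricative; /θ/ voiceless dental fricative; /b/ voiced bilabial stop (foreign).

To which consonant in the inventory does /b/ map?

/t/ is closest: same manner (stop), place distance 3 (bilabial→alveolar), voicing differs (+1); total 4. Next closest is /v/ at distance 5.

t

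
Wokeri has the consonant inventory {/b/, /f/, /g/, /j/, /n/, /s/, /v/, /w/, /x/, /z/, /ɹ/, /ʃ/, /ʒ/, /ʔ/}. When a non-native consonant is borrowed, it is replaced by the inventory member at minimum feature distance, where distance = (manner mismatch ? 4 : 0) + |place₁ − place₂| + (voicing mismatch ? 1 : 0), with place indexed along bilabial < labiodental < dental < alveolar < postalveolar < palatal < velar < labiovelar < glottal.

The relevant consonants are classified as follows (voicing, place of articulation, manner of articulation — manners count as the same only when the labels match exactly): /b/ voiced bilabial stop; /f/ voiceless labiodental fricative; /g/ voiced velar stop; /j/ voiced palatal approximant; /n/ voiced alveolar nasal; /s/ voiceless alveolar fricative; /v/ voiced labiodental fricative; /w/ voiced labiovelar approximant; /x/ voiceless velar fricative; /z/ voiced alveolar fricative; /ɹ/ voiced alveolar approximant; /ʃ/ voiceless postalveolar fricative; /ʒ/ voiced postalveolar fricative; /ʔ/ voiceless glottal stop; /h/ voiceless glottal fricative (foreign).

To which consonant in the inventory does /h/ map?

x

/x/ is closest: same manner (fricative), place distance 2 (glottal→velar), same voicing; total 2. Next closest is /ʃ/ at distance 4.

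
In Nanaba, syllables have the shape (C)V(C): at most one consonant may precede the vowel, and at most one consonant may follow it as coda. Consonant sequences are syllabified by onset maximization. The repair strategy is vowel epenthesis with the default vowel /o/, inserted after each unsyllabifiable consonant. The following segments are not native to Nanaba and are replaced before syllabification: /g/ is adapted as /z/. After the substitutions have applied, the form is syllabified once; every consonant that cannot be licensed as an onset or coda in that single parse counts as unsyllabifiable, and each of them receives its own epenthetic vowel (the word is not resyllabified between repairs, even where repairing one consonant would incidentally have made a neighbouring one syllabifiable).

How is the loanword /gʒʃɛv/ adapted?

zoʒoʃɛv

Substitution: /g/ → /z/, giving /zʒʃɛv/.
Under (C)V(C), the unsyllabifiable consonants are /z/, /ʒ/ (at most one coda consonant is licensed; onsets are limited to one consonant).
Epenthesis after each stranded consonant: /z/ → /zo/, /ʒ/ → /ʒo/.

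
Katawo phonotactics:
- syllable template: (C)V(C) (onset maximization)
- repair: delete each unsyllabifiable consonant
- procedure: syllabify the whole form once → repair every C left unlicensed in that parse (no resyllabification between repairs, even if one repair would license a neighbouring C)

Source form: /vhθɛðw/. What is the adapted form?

θɛð

Under (C)V(C), the unsyllabifiable consonants are /v/, /h/, /w/ (at most one coda consonant is licensed; onsets are limited to one consonant).
Deletion applies to /v/, /h/, /w/.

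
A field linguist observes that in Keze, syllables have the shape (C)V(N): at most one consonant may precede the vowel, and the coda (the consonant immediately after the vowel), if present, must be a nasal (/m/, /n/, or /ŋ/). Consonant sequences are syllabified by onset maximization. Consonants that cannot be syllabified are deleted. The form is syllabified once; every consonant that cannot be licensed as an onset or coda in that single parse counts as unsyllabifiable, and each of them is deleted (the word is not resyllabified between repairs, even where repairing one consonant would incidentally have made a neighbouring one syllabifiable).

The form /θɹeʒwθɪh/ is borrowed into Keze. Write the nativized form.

Under (C)V(N), the unsyllabifiable consonants are /θ/, /ʒ/, /w/, /h/ (only a nasal (/m/, /n/, or /ŋ/) is licensed in coda position; onsets are limited to one consonant).
Deletion applies to /θ/, /ʒ/, /w/, /h/.

ɹeθɪ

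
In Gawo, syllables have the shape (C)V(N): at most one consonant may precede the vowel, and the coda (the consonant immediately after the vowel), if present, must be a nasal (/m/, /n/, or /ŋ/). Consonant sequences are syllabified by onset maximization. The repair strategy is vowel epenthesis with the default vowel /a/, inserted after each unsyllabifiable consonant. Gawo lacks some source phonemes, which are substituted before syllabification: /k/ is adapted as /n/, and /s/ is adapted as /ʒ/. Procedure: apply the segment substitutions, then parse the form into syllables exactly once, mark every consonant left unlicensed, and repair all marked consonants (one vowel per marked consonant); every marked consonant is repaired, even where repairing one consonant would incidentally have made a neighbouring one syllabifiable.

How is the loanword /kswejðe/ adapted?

naʒawejaðe

Substitution: /k/ → /n/, /s/ → /ʒ/, giving /nʒwejðe/.
Under (C)V(N), the unsyllabifiable consonants are /n/, /ʒ/, /j/ (only a nasal (/m/, /n/, or /ŋ/) is licensed in coda position; onsets are limited to one consonant).
Each unlicensed consonant becomes the onset of a new syllable: /n/ → /na/, /ʒ/ → /ʒa/, /j/ → /ja/.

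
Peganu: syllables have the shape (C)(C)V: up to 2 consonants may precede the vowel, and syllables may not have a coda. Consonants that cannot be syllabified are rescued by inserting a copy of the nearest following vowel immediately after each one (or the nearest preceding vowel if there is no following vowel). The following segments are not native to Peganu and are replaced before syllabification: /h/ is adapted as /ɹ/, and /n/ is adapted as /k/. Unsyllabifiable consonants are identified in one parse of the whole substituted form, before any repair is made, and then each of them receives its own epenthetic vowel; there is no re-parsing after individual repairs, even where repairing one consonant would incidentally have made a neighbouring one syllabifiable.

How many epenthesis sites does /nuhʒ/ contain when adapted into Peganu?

2

After substitution the input is /kuɹʒ/.
The unsyllabifiable consonants are /ɹ/, /ʒ/; each receives one epenthetic vowel.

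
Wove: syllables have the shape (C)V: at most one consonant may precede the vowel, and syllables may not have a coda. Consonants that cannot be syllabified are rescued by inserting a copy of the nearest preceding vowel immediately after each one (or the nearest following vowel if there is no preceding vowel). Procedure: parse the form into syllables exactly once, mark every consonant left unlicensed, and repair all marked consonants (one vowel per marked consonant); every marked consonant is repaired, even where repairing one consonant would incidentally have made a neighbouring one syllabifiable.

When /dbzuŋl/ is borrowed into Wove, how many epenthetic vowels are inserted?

The unsyllabifiable consonants are /d/, /b/, /ŋ/, /l/; each receives one epenthetic vowel.

4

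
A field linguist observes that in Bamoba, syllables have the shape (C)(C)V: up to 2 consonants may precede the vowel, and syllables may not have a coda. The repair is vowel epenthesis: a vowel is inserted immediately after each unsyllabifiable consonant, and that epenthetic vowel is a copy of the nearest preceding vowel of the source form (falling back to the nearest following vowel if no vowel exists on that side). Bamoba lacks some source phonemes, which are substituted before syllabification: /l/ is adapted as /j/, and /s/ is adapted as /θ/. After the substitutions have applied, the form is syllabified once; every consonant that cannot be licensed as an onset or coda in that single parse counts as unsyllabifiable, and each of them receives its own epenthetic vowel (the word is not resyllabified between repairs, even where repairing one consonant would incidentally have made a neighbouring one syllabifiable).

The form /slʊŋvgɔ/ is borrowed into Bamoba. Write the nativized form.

θjʊŋʊvgɔ

Substitution: /s/ → /θ/, /l/ → /j/, giving /θjʊŋvgɔ/.
Syllabifying with onset maximization leaves /ŋ/ stranded (no codas are permitted; onsets may contain at most 2 consonants).
Epenthesis after each stranded consonant: /ŋ/ → /ŋʊ/.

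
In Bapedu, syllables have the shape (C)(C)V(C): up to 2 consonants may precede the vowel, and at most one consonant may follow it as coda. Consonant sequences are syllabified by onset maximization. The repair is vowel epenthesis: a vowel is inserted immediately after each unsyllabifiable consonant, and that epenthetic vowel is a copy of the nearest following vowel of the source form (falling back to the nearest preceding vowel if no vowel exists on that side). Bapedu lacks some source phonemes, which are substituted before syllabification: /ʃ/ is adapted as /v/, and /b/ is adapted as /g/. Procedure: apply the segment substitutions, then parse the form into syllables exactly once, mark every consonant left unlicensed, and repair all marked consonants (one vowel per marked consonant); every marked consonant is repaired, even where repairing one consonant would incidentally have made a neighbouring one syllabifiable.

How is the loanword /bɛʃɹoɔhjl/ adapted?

gɛvɹoɔhjɔlɔ

Substitution: /b/ → /g/, /ʃ/ → /v/, giving /gɛvɹoɔhjl/.
The consonants /j/, /l/ cannot be parsed into a legal (C)(C)V(C) syllable (at most one coda consonant is licensed; onsets may contain at most 2 consonants).
Epenthesis after each stranded consonant: /j/ → /jɔ/, /l/ → /lɔ/.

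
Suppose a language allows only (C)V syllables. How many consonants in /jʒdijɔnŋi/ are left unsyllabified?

3

The consonants /j/, /ʒ/, /n/ cannot be parsed into a legal (C)V syllable (no codas are permitted; onsets are limited to one consonant).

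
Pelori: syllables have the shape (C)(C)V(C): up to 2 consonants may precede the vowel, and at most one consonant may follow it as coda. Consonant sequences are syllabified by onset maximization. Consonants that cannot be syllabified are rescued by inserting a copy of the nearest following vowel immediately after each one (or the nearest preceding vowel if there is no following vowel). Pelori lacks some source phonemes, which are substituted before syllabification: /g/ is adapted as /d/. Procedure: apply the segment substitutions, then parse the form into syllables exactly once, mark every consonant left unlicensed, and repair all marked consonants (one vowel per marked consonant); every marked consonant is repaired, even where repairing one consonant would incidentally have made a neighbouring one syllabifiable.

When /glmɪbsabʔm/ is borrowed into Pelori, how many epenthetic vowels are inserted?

After substitution the input is /dlmɪbsabʔm/.
The unsyllabifiable consonants are /d/, /ʔ/, /m/; each receives one epenthetic vowel.

3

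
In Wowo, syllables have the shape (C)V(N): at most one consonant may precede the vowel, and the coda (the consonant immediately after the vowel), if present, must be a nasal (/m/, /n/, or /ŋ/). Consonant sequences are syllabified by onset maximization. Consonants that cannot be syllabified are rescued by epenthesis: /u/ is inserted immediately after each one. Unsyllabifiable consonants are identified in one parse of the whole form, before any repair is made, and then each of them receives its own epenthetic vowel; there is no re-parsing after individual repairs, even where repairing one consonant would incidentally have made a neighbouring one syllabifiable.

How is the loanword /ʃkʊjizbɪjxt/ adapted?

Under (C)V(N), the unsyllabifiable consonants are /ʃ/, /z/, /j/, /x/, /t/ (only a nasal (/m/, /n/, or /ŋ/) is licensed in coda position; onsets are limited to one consonant).
Each unlicensed consonant becomes the onset of a new syllable: /ʃ/ → /ʃu/, /z/ → /zu/, /j/ → /ju/, /x/ → /xu/, /t/ → /tu/.

ʃukʊjizubɪjuxutu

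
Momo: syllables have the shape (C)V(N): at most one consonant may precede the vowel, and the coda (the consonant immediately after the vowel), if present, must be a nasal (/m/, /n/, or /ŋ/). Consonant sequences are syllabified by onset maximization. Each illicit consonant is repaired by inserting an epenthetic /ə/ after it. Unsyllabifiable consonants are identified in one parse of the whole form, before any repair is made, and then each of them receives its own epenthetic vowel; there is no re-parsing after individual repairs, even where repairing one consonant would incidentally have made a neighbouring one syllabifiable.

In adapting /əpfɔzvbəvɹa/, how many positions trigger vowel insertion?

4

The unsyllabifiable consonants are /p/, /z/, /v/, /v/; each receives one epenthetic vowel.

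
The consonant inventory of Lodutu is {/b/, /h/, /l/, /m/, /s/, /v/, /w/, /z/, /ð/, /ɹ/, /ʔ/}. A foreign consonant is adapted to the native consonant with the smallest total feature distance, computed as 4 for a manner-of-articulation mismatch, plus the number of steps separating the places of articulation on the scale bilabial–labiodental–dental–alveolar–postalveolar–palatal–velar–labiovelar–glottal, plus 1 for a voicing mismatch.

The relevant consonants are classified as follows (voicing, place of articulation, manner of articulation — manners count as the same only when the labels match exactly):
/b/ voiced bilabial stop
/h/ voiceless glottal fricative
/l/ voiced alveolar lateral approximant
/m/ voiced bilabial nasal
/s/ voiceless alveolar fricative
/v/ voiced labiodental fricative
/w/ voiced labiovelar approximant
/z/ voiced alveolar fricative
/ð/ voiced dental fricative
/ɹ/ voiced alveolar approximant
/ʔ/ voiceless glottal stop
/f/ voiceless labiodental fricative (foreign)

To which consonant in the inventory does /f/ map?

v

/v/ is closest: same manner (fricative), place distance 0 (labiodental→labiodental), voicing differs (+1); total 1. Next closest is /s/ at distance 2.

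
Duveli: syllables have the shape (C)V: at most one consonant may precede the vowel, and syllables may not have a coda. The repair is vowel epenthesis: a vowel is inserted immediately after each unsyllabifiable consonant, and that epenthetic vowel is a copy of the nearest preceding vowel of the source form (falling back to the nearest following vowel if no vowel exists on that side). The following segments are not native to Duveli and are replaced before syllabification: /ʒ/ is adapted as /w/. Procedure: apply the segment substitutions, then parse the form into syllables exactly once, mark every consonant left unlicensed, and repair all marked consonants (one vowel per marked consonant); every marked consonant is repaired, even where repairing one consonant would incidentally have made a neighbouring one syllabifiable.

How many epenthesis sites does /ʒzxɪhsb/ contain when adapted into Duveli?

After substitution the input is /wzxɪhsb/.
The unsyllabifiable consonants are /w/, /z/, /h/, /s/, /b/; each receives one epenthetic vowel.

5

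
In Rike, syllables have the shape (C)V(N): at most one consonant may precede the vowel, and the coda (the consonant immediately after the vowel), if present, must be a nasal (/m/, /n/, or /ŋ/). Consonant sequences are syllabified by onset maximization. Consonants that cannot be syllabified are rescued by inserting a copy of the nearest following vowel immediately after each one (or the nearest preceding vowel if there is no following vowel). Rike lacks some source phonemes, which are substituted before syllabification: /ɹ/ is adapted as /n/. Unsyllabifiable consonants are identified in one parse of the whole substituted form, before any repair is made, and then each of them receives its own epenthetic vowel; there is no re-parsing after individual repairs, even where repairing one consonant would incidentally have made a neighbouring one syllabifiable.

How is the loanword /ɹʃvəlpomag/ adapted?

nəʃəvəlopomaga

Substitution: /ɹ/ → /n/, giving /nʃvəlpomag/.
Under (C)V(N), the unsyllabifiable consonants are /n/, /ʃ/, /l/, /g/ (only a nasal (/m/, /n/, or /ŋ/) is licensed in coda position; onsets are limited to one consonant).
Each unlicensed consonant becomes the onset of a new syllable: /n/ → /nə/, /ʃ/ → /ʃə/, /l/ → /lo/, /g/ → /ga/.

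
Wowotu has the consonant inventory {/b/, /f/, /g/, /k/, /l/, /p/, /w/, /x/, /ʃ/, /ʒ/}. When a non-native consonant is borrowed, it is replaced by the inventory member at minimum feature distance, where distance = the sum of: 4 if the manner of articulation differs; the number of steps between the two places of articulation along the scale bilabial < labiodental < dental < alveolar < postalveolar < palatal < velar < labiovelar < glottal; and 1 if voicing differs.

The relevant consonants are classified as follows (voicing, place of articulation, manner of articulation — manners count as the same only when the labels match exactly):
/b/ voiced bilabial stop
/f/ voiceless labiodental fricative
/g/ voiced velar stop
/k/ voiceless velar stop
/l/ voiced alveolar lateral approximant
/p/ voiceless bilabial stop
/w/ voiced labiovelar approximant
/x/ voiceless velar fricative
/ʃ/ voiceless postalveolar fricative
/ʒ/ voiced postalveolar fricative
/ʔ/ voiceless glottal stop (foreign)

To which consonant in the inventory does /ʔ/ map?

/k/ is closest: same manner (stop), place distance 2 (glottal→velar), same voicing; total 2. Next closest is /g/ at distance 3.

k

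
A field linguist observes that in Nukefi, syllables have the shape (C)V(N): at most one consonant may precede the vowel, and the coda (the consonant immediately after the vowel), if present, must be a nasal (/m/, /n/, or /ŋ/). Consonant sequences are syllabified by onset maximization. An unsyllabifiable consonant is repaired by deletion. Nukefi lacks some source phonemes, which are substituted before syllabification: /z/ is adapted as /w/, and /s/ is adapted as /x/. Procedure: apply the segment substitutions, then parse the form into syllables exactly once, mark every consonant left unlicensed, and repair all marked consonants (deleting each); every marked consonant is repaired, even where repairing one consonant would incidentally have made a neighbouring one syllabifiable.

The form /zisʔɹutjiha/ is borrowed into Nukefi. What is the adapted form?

Substitution: /z/ → /w/, /s/ → /x/, giving /wixʔɹutjiha/.
Syllabifying with onset maximization leaves /x/, /ʔ/, /t/ stranded (only a nasal (/m/, /n/, or /ŋ/) is licensed in coda position; onsets are limited to one consonant).
Deleting the stranded consonants removes /x/, /ʔ/, /t/.

wiɹujiha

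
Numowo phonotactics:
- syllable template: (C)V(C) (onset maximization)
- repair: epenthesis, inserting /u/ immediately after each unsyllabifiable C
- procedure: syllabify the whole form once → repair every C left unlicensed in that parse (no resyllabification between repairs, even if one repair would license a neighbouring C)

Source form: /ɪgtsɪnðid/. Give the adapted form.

ɪgtusɪnðid

The consonants /t/ cannot be parsed into a legal (C)V(C) syllable (at most one coda consonant is licensed; onsets are limited to one consonant).
Epenthesis after each stranded consonant: /t/ → /tu/.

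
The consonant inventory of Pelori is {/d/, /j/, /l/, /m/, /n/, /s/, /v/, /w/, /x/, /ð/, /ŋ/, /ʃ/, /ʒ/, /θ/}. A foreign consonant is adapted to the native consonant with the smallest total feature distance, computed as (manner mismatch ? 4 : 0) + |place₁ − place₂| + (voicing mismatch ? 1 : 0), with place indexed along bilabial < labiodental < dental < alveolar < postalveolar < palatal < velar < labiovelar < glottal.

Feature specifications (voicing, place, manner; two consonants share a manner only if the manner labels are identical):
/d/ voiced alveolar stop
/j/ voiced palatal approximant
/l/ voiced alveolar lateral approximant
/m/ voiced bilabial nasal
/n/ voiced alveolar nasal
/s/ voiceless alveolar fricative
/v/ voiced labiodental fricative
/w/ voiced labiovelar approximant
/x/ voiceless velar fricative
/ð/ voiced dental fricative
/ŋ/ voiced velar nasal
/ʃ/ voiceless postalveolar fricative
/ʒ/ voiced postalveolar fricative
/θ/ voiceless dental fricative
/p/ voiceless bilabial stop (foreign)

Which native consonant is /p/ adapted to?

d

/d/ is closest: same manner (stop), place distance 3 (bilabial→alveolar), voicing differs (+1); total 4. Next closest is /m/ at distance 5.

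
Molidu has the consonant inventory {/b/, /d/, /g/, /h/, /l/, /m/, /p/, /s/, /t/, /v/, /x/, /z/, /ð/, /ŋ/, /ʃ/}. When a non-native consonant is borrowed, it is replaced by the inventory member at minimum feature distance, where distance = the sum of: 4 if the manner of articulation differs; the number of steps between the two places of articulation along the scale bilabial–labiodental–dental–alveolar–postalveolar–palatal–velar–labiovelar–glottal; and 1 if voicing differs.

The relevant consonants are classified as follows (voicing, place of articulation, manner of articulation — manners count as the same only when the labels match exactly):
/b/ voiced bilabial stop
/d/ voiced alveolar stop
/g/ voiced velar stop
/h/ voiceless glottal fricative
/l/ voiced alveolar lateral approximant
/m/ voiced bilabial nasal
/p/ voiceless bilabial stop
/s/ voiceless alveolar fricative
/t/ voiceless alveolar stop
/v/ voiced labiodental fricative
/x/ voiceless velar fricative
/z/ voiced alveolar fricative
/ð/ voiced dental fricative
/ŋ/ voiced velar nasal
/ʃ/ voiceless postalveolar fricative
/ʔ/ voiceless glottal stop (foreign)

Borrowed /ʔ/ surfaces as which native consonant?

/g/ is closest: same manner (stop), place distance 2 (glottal→velar), voicing differs (+1); total 3. Next closest is /h/ at distance 4.

g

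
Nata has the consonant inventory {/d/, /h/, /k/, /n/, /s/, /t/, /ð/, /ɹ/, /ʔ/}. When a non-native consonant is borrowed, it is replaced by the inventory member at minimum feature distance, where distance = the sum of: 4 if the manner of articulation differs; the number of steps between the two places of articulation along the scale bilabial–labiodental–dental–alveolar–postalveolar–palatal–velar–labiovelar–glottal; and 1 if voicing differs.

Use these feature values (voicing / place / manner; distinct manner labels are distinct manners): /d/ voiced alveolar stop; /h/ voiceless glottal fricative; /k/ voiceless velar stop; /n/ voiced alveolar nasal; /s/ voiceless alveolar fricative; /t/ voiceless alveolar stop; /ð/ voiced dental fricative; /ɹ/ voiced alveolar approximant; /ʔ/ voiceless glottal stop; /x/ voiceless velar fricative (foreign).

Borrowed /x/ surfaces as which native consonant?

h

/h/ is closest: same manner (fricative), place distance 2 (velar→glottal), same voicing; total 2. Next closest is /s/ at distance 3.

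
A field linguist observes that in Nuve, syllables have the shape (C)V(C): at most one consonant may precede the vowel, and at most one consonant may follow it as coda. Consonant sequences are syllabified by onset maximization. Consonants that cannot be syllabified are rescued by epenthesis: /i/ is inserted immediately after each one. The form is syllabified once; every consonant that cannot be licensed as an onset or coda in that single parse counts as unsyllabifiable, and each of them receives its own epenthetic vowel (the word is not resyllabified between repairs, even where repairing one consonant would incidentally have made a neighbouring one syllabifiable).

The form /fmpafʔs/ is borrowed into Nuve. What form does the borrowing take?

Under (C)V(C), the unsyllabifiable consonants are /f/, /m/, /ʔ/, /s/ (at most one coda consonant is licensed; onsets are limited to one consonant).
Inserting the epenthetic vowel yields /f/ → /fi/, /m/ → /mi/, /ʔ/ → /ʔi/, /s/ → /si/.

fimipafʔisi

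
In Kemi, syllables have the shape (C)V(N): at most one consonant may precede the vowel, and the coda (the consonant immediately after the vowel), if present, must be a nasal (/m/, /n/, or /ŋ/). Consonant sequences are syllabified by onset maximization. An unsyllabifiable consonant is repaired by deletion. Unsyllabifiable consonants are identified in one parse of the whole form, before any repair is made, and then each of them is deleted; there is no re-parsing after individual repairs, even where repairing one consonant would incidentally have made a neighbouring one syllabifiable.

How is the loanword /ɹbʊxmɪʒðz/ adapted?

bʊmɪ

Syllabifying with onset maximization leaves /ɹ/, /x/, /ʒ/, /ð/, /z/ stranded (only a nasal (/m/, /n/, or /ŋ/) is licensed in coda position; onsets are limited to one consonant).
Deleting the stranded consonants removes /ɹ/, /x/, /ʒ/, /ð/, /z/.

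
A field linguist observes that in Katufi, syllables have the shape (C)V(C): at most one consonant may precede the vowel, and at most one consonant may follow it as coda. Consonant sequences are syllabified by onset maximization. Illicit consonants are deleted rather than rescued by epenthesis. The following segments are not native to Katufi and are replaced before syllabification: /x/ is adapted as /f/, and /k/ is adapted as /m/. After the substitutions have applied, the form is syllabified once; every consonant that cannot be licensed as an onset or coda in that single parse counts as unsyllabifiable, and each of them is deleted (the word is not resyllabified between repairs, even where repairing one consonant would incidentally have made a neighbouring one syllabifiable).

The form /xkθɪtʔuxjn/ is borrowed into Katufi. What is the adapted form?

Substitution: /x/ → /f/, /k/ → /m/, giving /fmθɪtʔufjn/.
The consonants /f/, /m/, /j/, /n/ cannot be parsed into a legal (C)V(C) syllable (at most one coda consonant is licensed; onsets are limited to one consonant).
Each unlicensed consonant is deleted: /f/, /m/, /j/, /n/.

θɪtʔuf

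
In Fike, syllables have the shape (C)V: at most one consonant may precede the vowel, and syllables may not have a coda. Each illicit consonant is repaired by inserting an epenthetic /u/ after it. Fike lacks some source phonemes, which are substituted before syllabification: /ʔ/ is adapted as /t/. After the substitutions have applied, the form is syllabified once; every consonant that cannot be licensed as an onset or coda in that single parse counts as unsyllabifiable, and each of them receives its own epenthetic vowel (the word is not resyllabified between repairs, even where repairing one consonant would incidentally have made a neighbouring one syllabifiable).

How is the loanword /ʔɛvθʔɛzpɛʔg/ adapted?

tɛvuθutɛzupɛtugu

Substitution: /ʔ/ → /t/, giving /tɛvθtɛzpɛtg/.
Under (C)V, the unsyllabifiable consonants are /v/, /θ/, /z/, /t/, /g/ (no codas are permitted; onsets are limited to one consonant).
Inserting the epenthetic vowel yields /v/ → /vu/, /θ/ → /θu/, /z/ → /zu/, /t/ → /tu/, /g/ → /gu/.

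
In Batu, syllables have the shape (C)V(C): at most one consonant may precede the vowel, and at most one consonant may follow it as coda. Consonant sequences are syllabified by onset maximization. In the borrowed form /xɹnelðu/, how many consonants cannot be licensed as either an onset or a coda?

2

Syllabifying with onset maximization leaves /x/, /ɹ/ stranded (at most one coda consonant is licensed; onsets are limited to one consonant).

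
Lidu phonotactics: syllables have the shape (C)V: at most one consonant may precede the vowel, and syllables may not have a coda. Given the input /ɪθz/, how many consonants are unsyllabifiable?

2

The consonants /θ/, /z/ cannot be parsed into a legal (C)V syllable (no codas are permitted; onsets are limited to one consonant).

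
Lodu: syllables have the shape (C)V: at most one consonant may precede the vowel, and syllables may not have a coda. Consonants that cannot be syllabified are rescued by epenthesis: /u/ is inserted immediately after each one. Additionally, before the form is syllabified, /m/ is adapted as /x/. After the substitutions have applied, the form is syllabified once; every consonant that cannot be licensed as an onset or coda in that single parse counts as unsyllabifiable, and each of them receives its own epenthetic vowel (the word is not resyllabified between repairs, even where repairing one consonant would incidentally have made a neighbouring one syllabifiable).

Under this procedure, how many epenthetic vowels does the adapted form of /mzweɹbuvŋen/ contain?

5

After substitution the input is /xzweɹbuvŋen/.
The unsyllabifiable consonants are /x/, /z/, /ɹ/, /v/, /n/; each receives one epenthetic vowel.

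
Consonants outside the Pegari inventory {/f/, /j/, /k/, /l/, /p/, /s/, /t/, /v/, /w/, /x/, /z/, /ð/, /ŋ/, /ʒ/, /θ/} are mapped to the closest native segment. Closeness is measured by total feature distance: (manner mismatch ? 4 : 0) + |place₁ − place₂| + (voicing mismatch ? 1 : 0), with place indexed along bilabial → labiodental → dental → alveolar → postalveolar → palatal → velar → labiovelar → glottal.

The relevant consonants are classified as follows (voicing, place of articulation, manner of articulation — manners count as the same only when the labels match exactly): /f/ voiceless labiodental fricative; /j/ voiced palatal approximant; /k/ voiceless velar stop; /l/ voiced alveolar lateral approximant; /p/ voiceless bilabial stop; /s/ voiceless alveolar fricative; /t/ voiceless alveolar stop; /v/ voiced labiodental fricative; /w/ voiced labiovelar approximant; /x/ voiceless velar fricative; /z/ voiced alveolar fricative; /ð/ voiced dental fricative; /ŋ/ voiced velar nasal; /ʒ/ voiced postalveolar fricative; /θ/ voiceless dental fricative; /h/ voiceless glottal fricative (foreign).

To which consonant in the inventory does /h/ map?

x

/x/ is closest: same manner (fricative), place distance 2 (glottal→velar), same voicing; total 2. Next closest is /s/ at distance 5.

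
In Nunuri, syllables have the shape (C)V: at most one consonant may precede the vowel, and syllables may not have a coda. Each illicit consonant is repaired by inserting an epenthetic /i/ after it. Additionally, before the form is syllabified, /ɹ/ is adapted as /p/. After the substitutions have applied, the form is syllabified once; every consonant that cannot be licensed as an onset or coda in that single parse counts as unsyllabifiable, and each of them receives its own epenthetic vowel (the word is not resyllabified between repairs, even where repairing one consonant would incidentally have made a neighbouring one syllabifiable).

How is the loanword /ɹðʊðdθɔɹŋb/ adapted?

Substitution: /ɹ/ → /p/, giving /pðʊðdθɔpŋb/.
The consonants /p/, /ð/, /d/, /p/, /ŋ/, /b/ cannot be parsed into a legal (C)V syllable (no codas are permitted; onsets are limited to one consonant).
Inserting the epenthetic vowel yields /p/ → /pi/, /ð/ → /ði/, /d/ → /di/, /p/ → /pi/, /ŋ/ → /ŋi/, /b/ → /bi/.

piðʊðidiθɔpiŋibi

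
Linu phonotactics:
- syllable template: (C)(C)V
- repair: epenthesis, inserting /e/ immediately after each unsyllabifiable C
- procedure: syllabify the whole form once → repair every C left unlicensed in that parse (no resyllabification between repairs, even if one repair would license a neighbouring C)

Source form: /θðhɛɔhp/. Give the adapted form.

The consonants /θ/, /h/, /p/ cannot be parsed into a legal (C)(C)V syllable (no codas are permitted; onsets may contain at most 2 consonants).
Each unlicensed consonant becomes the onset of a new syllable: /θ/ → /θe/, /h/ → /he/, /p/ → /pe/.

θeðhɛɔhepe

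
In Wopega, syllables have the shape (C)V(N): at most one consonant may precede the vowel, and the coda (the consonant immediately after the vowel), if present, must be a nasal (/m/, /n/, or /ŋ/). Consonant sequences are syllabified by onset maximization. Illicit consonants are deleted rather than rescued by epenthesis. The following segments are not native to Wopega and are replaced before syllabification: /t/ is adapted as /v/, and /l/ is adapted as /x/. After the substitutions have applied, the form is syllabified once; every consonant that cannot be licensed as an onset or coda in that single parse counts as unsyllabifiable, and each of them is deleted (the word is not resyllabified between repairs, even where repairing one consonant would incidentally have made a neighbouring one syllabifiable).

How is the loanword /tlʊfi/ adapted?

Substitution: /t/ → /v/, /l/ → /x/, giving /vxʊfi/.
Syllabifying with onset maximization leaves /v/ stranded (only a nasal (/m/, /n/, or /ŋ/) is licensed in coda position; onsets are limited to one consonant).
Deleting the stranded consonants removes /v/.

xʊfi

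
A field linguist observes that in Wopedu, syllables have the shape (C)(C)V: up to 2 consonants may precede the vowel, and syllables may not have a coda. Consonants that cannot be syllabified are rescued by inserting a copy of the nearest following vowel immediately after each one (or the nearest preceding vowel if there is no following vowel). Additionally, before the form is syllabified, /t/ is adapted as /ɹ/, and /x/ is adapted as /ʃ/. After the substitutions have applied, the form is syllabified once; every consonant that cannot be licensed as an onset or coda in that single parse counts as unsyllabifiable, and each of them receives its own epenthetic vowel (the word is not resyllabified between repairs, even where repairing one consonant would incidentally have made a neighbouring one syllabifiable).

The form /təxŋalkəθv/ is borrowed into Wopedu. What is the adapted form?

ɹəʃŋalkəθəvə

Substitution: /t/ → /ɹ/, /x/ → /ʃ/, giving /ɹəʃŋalkəθv/.
Under (C)(C)V, the unsyllabifiable consonants are /θ/, /v/ (no codas are permitted; onsets may contain at most 2 consonants).
Each unlicensed consonant becomes the onset of a new syllable: /θ/ → /θə/, /v/ → /və/.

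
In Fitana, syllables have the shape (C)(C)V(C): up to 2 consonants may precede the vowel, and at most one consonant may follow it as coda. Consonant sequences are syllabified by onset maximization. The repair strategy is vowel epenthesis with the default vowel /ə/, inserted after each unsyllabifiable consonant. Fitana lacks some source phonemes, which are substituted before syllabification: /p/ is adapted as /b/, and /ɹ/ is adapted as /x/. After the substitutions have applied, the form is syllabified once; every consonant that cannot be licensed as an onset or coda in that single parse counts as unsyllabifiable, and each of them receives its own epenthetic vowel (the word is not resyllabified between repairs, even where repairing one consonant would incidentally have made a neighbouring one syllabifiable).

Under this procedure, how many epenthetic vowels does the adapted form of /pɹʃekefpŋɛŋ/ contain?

1

After substitution the input is /bxʃekefbŋɛŋ/.
The unsyllabifiable consonants are /b/; each receives one epenthetic vowel.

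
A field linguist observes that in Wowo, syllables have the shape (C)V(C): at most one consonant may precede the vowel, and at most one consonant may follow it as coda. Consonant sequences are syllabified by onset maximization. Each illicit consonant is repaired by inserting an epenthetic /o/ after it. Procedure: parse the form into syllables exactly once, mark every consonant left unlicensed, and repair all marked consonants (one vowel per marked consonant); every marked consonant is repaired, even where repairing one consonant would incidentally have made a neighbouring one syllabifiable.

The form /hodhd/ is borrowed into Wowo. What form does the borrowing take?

hodhodo

Under (C)V(C), the unsyllabifiable consonants are /h/, /d/ (at most one coda consonant is licensed; onsets are limited to one consonant).
Inserting the epenthetic vowel yields /h/ → /ho/, /d/ → /do/.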